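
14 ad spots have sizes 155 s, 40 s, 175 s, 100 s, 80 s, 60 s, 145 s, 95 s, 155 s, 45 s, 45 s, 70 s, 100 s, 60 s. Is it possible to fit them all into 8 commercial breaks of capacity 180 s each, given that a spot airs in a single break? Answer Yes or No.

Yes

A valid assignment using 8 commercial breaks:
  break 1: 175 = 175
  break 2: 155 = 155
  break 3: 155 = 155
  break 4: 145 = 145
  break 5: 100 + 80 = 180
  break 6: 100 + 70 = 170
  break 7: 95 + 45 + 40 = 180
  break 8: 60 + 60 + 45 = 165
Every load is within 180 s, so 8 commercial breaks suffice.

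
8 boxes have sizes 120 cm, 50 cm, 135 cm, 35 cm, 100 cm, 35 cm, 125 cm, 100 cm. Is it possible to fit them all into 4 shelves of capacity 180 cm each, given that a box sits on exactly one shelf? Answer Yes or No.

No

Total = 700 cm; ⌈700/180⌉ = 4.
5 boxes each exceed half the capacity and cannot share a shelf, forcing at least 5 shelves.
At least 5 shelves are required, but only 4 are allowed.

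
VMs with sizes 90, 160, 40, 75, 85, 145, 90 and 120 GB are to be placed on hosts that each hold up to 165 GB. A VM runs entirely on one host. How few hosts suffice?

Total = 160 + 145 + 120 + 90 + 90 + 85 + 75 + 40 = 805 GB.
Lower bound: ⌈805/165⌉ = 5 hosts.
Also, 6 VMs each exceed 165/2 GB, and no two of those can share a host, so at least 6 hosts are needed.
A packing using 6 hosts:
  host 1: 160 = 160
  host 2: 145 = 145
  host 3: 120 + 40 = 160
  host 4: 90 + 75 = 165
  host 5: 90 = 90
  host 6: 85 = 85
This matches the lower bound, so 6 is optimal.

6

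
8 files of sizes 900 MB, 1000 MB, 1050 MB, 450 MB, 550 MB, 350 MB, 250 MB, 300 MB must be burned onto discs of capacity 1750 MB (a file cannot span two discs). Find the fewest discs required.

Total = 1050 + 1000 + 900 + 550 + 450 + 350 + 300 + 250 = 4850 MB.
Lower bound: ⌈4850/1750⌉ = 3 discs.
A packing using 3 discs:
  disc 1: 1050 + 550 = 1600
  disc 2: 1000 + 450 + 300 = 1750
  disc 3: 900 + 350 + 250 = 1500
This matches the lower bound, so 3 is optimal.

3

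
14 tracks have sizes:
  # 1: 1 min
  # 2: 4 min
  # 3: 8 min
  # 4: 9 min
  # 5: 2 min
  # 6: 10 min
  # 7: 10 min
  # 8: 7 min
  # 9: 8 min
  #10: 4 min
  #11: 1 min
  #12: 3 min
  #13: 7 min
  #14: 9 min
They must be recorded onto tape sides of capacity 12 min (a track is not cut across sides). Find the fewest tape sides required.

8

Total = 10 + 10 + 9 + 9 + 8 + 8 + 7 + 7 + 4 + 4 + 3 + 2 + 1 + 1 = 83 min.
Lower bound: ⌈83/12⌉ = 7 tape sides.
Also, 8 tracks each exceed 6 min, and no two of those can share a side, so at least 8 tape sides are needed.
A packing using 8 tape sides:
  side 1: 10 + 2 = 12
  side 2: 10 + 1 + 1 = 12
  side 3: 9 + 3 = 12
  side 4: 9 = 9
  side 5: 8 + 4 = 12
  side 6: 8 + 4 = 12
  side 7: 7 = 7
  side 8: 7 = 7
This matches the lower bound, so 8 is optimal.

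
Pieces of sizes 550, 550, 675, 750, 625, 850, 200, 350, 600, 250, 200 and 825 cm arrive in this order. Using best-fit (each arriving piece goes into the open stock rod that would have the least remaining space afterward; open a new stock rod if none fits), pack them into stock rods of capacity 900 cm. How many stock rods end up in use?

  550 → stock rod 1 (new)  [load 550/900]
  550 → stock rod 2 (new)  [load 550/900]
  675 → stock rod 3 (new)  [load 675/900]
  750 → stock rod 4 (new)  [load 750/900]
  625 → stock rod 5 (new)  [load 625/900]
  850 → stock rod 6 (new)  [load 850/900]
  200 → stock rod 3  [load 875/900]
  350 → stock rod 1  [load 900/900]
  600 → stock rod 7 (new)  [load 600/900]
  250 → stock rod 5  [load 875/900]
  200 → stock rod 7  [load 800/900]
  825 → stock rod 8 (new)  [load 825/900]
8 stock rods opened.

8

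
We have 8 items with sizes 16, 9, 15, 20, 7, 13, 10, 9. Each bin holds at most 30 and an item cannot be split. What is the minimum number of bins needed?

Total = 20 + 16 + 15 + 13 + 10 + 9 + 9 + 7 = 99.
Lower bound: ⌈99/30⌉ = 4 bins.
A packing using 4 bins:
  bin 1: 20 + 10 = 30
  bin 2: 16 + 13 = 29
  bin 3: 15 + 9 = 24
  bin 4: 9 + 7 = 16
This matches the lower bound, so 4 is optimal.

4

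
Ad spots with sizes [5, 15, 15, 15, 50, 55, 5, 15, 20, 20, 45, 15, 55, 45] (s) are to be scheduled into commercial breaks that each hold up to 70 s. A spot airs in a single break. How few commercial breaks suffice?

6

Total = 55 + 55 + 50 + 45 + 45 + 20 + 20 + 15 + 15 + 15 + 15 + 15 + 5 + 5 = 375 s.
Lower bound: ⌈375/70⌉ = 6 commercial breaks.
A packing using 6 commercial breaks:
  break 1: 55 + 15 = 70
  break 2: 55 + 15 = 70
  break 3: 50 + 20 = 70
  break 4: 45 + 20 + 5 = 70
  break 5: 45 + 15 + 5 = 65
  break 6: 15 + 15 = 30
This matches the lower bound, so 6 is optimal.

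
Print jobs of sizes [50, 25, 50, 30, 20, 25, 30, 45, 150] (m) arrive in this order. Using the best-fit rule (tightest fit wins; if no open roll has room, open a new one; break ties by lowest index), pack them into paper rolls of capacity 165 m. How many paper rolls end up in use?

3

  50 → roll 1 (new)  [load 50/165]
  25 → roll 1  [load 75/165]
  50 → roll 1  [load 125/165]
  30 → roll 1  [load 155/165]
  20 → roll 2 (new)  [load 20/165]
  25 → roll 2  [load 45/165]
  30 → roll 2  [load 75/165]
  45 → roll 2  [load 120/165]
  150 → roll 3 (new)  [load 150/165]
3 paper rolls opened.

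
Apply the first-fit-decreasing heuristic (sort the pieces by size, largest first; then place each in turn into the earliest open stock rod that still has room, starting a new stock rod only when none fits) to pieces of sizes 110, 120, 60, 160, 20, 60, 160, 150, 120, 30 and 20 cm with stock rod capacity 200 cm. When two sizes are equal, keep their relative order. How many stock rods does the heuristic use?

Sorted descending: 160, 160, 150, 120, 120, 110, 60, 60, 30, 20, 20.
  160 → stock rod 1 (new)  [load 160/200]
  160 → stock rod 2 (new)  [load 160/200]
  150 → stock rod 3 (new)  [load 150/200]
  120 → stock rod 4 (new)  [load 120/200]
  120 → stock rod 5 (new)  [load 120/200]
  110 → stock rod 6 (new)  [load 110/200]
  60 → stock rod 4  [load 180/200]
  60 → stock rod 5  [load 180/200]
  30 → stock rod 1  [load 190/200]
  20 → stock rod 2  [load 180/200]
  20 → stock rod 2  [load 200/200]
6 stock rods opened.

6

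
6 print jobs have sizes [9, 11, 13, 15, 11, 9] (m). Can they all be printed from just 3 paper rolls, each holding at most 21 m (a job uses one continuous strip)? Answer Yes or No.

No

Total = 68 m; ⌈68/21⌉ = 4.
At least 4 paper rolls are required, but only 3 are allowed.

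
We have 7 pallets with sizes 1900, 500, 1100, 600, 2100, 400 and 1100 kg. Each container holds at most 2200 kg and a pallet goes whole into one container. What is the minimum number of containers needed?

4

Total = 2100 + 1900 + 1100 + 1100 + 600 + 500 + 400 = 7700 kg.
Lower bound: ⌈7700/2200⌉ = 4 containers.
A packing using 4 containers:
  container 1: 2100 = 2100
  container 2: 1900 = 1900
  container 3: 1100 + 1100 = 2200
  container 4: 600 + 500 + 400 = 1500
This matches the lower bound, so 4 is optimal.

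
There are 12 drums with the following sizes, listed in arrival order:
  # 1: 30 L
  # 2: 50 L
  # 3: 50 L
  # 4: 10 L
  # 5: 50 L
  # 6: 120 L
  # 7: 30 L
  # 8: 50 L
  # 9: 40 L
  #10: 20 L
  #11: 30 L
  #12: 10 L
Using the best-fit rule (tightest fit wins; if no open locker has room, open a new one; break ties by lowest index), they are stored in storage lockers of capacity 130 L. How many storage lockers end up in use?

4

  30 → locker 1 (new)  [load 30/130]
  50 → locker 1  [load 80/130]
  50 → locker 1  [load 130/130]
  10 → locker 2 (new)  [load 10/130]
  50 → locker 2  [load 60/130]
  120 → locker 3 (new)  [load 120/130]
  30 → locker 2  [load 90/130]
  50 → locker 4 (new)  [load 50/130]
  40 → locker 2  [load 130/130]
  20 → locker 4  [load 70/130]
  30 → locker 4  [load 100/130]
  10 → locker 3  [load 130/130]
4 storage lockers opened.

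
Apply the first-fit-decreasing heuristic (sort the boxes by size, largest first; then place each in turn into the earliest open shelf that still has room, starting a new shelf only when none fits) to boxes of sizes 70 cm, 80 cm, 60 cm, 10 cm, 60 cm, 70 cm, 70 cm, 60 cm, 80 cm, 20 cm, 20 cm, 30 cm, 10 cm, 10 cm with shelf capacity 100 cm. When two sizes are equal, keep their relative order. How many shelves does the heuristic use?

Sorted descending: 80, 80, 70, 70, 70, 60, 60, 60, 30, 20, 20, 10, 10, 10.
  80 → shelf 1 (new)  [load 80/100]
  80 → shelf 2 (new)  [load 80/100]
  70 → shelf 3 (new)  [load 70/100]
  70 → shelf 4 (new)  [load 70/100]
  70 → shelf 5 (new)  [load 70/100]
  60 → shelf 6 (new)  [load 60/100]
  60 → shelf 7 (new)  [load 60/100]
  60 → shelf 8 (new)  [load 60/100]
  30 → shelf 3  [load 100/100]
  20 → shelf 1  [load 100/100]
  20 → shelf 2  [load 100/100]
  10 → shelf 4  [load 80/100]
  10 → shelf 4  [load 90/100]
  10 → shelf 4  [load 100/100]
8 shelves opened.

8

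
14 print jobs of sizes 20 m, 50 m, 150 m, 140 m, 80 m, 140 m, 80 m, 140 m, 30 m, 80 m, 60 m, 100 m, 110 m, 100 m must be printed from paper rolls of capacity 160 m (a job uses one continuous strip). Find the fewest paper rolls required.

Total = 150 + 140 + 140 + 140 + 110 + 100 + 100 + 80 + 80 + 80 + 60 + 50 + 30 + 20 = 1280 m.
Lower bound: ⌈1280/160⌉ = 8 paper rolls.
A packing using 9 paper rolls:
  roll 1: 150 = 150
  roll 2: 140 + 20 = 160
  roll 3: 140 = 140
  roll 4: 140 = 140
  roll 5: 110 + 50 = 160
  roll 6: 100 + 60 = 160
  roll 7: 100 + 30 = 130
  roll 8: 80 + 80 = 160
  roll 9: 80 = 80
No arrangement into 8 paper rolls stays within capacity, so 9 is optimal.

9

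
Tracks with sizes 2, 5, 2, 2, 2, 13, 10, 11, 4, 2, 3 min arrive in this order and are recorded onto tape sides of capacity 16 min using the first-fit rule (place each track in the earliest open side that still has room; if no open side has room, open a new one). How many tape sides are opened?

4

  2 → side 1 (new)  [load 2/16]
  5 → side 1  [load 7/16]
  2 → side 1  [load 9/16]
  2 → side 1  [load 11/16]
  2 → side 1  [load 13/16]
  13 → side 2 (new)  [load 13/16]
  10 → side 3 (new)  [load 10/16]
  11 → side 4 (new)  [load 11/16]
  4 → side 3  [load 14/16]
  2 → side 1  [load 15/16]
  3 → side 2  [load 16/16]
4 tape sides opened.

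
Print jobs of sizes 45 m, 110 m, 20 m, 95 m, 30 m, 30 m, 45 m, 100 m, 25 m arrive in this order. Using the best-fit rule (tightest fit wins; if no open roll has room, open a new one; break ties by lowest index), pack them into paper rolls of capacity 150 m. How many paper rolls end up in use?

  45 → roll 1 (new)  [load 45/150]
  110 → roll 2 (new)  [load 110/150]
  20 → roll 2  [load 130/150]
  95 → roll 1  [load 140/150]
  30 → roll 3 (new)  [load 30/150]
  30 → roll 3  [load 60/150]
  45 → roll 3  [load 105/150]
  100 → roll 4 (new)  [load 100/150]
  25 → roll 3  [load 130/150]
4 paper rolls opened.

4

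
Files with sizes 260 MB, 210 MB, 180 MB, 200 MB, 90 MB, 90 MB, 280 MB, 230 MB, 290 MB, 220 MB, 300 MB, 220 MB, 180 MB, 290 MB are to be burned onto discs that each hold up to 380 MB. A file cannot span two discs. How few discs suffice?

11

Total = 300 + 290 + 290 + 280 + 260 + 230 + 220 + 220 + 210 + 200 + 180 + 180 + 90 + 90 = 3040 MB.
Lower bound: ⌈3040/380⌉ = 8 discs.
Also, 10 files each exceed 190 MB, and no two of those can share a disc, so at least 10 discs are needed.
A packing using 11 discs:
  disc 1: 300 = 300
  disc 2: 290 + 90 = 380
  disc 3: 290 + 90 = 380
  disc 4: 280 = 280
  disc 5: 260 = 260
  disc 6: 230 = 230
  disc 7: 220 = 220
  disc 8: 220 = 220
  disc 9: 210 = 210
  disc 10: 200 + 180 = 380
  disc 11: 180 = 180
No arrangement into 10 discs stays within capacity, so 11 is optimal.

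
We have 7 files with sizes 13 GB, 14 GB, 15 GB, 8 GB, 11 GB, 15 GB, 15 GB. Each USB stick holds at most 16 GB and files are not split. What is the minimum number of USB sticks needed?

Total = 15 + 15 + 15 + 14 + 13 + 11 + 8 = 91 GB.
Lower bound: ⌈91/16⌉ = 6 USB sticks.
A packing using 7 USB sticks:
  USB stick 1: 15 = 15
  USB stick 2: 15 = 15
  USB stick 3: 15 = 15
  USB stick 4: 14 = 14
  USB stick 5: 13 = 13
  USB stick 6: 11 = 11
  USB stick 7: 8 = 8
No arrangement into 6 USB sticks stays within capacity, so 7 is optimal.

7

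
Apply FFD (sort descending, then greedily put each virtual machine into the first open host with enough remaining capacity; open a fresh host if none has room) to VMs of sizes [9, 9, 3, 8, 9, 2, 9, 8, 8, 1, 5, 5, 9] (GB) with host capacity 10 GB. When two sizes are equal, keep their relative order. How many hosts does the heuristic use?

Sorted descending: 9, 9, 9, 9, 9, 8, 8, 8, 5, 5, 3, 2, 1.
  9 → host 1 (new)  [load 9/10]
  9 → host 2 (new)  [load 9/10]
  9 → host 3 (new)  [load 9/10]
  9 → host 4 (new)  [load 9/10]
  9 → host 5 (new)  [load 9/10]
  8 → host 6 (new)  [load 8/10]
  8 → host 7 (new)  [load 8/10]
  8 → host 8 (new)  [load 8/10]
  5 → host 9 (new)  [load 5/10]
  5 → host 9  [load 10/10]
  3 → host 10 (new)  [load 3/10]
  2 → host 6  [load 10/10]
  1 → host 1  [load 10/10]
10 hosts opened.

10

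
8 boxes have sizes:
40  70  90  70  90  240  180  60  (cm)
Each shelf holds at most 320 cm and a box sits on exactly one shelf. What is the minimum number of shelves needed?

Total = 240 + 180 + 90 + 90 + 70 + 70 + 60 + 40 = 840 cm.
Lower bound: ⌈840/320⌉ = 3 shelves.
A packing using 3 shelves:
  shelf 1: 240 + 70 = 310
  shelf 2: 180 + 90 + 40 = 310
  shelf 3: 90 + 70 + 60 = 220
This matches the lower bound, so 3 is optimal.

3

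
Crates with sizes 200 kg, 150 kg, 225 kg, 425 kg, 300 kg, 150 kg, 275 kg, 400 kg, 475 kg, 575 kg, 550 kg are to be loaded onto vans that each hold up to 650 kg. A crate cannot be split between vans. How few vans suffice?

Total = 575 + 550 + 475 + 425 + 400 + 300 + 275 + 225 + 200 + 150 + 150 = 3725 kg.
Lower bound: ⌈3725/650⌉ = 6 vans.
A packing using 7 vans:
  van 1: 575 = 575
  van 2: 550 = 550
  van 3: 475 + 150 = 625
  van 4: 425 + 225 = 650
  van 5: 400 + 200 = 600
  van 6: 300 + 275 = 575
  van 7: 150 = 150
No arrangement into 6 vans stays within capacity, so 7 is optimal.

7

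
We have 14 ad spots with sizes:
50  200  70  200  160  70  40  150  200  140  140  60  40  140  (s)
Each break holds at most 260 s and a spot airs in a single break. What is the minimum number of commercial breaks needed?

8

Total = 200 + 200 + 200 + 160 + 150 + 140 + 140 + 140 + 70 + 70 + 60 + 50 + 40 + 40 = 1660 s.
Lower bound: ⌈1660/260⌉ = 7 commercial breaks.
Also, 8 ad spots each exceed 130 s, and no two of those can share a break, so at least 8 commercial breaks are needed.
A packing using 8 commercial breaks:
  break 1: 200 + 60 = 260
  break 2: 200 + 50 = 250
  break 3: 200 + 40 = 240
  break 4: 160 + 70 = 230
  break 5: 150 + 70 + 40 = 260
  break 6: 140 = 140
  break 7: 140 = 140
  break 8: 140 = 140
This matches the lower bound, so 8 is optimal.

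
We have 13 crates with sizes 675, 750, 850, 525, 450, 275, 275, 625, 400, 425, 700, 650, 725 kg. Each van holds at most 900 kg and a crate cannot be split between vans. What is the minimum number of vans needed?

10

Total = 850 + 750 + 725 + 700 + 675 + 650 + 625 + 525 + 450 + 425 + 400 + 275 + 275 = 7325 kg.
Lower bound: ⌈7325/900⌉ = 9 vans.
A packing using 10 vans:
  van 1: 850 = 850
  van 2: 750 = 750
  van 3: 725 = 725
  van 4: 700 = 700
  van 5: 675 = 675
  van 6: 650 = 650
  van 7: 625 + 275 = 900
  van 8: 525 + 275 = 800
  van 9: 450 + 425 = 875
  van 10: 400 = 400
No arrangement into 9 vans stays within capacity, so 10 is optimal.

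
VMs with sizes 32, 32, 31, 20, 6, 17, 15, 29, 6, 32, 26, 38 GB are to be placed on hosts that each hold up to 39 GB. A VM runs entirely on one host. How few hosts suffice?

Total = 38 + 32 + 32 + 32 + 31 + 29 + 26 + 20 + 17 + 15 + 6 + 6 = 284 GB.
Lower bound: ⌈284/39⌉ = 8 hosts.
A packing using 9 hosts:
  host 1: 38 = 38
  host 2: 32 + 6 = 38
  host 3: 32 + 6 = 38
  host 4: 32 = 32
  host 5: 31 = 31
  host 6: 29 = 29
  host 7: 26 = 26
  host 8: 20 + 17 = 37
  host 9: 15 = 15
No arrangement into 8 hosts stays within capacity, so 9 is optimal.

9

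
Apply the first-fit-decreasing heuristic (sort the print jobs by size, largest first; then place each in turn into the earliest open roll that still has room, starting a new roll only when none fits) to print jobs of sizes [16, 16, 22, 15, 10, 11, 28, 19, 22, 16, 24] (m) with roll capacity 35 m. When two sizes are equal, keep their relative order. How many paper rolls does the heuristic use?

Sorted descending: 28, 24, 22, 22, 19, 16, 16, 16, 15, 11, 10.
  28 → roll 1 (new)  [load 28/35]
  24 → roll 2 (new)  [load 24/35]
  22 → roll 3 (new)  [load 22/35]
  22 → roll 4 (new)  [load 22/35]
  19 → roll 5 (new)  [load 19/35]
  16 → roll 5  [load 35/35]
  16 → roll 6 (new)  [load 16/35]
  16 → roll 6  [load 32/35]
  15 → roll 7 (new)  [load 15/35]
  11 → roll 2  [load 35/35]
  10 → roll 3  [load 32/35]
7 paper rolls opened.

7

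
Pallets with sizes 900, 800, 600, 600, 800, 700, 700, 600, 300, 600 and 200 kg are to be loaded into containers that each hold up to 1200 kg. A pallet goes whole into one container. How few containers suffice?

Total = 900 + 800 + 800 + 700 + 700 + 600 + 600 + 600 + 600 + 300 + 200 = 6800 kg.
Lower bound: ⌈6800/1200⌉ = 6 containers.
A packing using 7 containers:
  container 1: 900 + 300 = 1200
  container 2: 800 + 200 = 1000
  container 3: 800 = 800
  container 4: 700 = 700
  container 5: 700 = 700
  container 6: 600 + 600 = 1200
  container 7: 600 + 600 = 1200
No arrangement into 6 containers stays within capacity, so 7 is optimal.

7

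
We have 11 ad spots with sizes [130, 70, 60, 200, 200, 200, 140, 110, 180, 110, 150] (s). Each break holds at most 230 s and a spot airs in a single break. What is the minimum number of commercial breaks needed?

Total = 200 + 200 + 200 + 180 + 150 + 140 + 130 + 110 + 110 + 70 + 60 = 1550 s.
Lower bound: ⌈1550/230⌉ = 7 commercial breaks.
A packing using 8 commercial breaks:
  break 1: 200 = 200
  break 2: 200 = 200
  break 3: 200 = 200
  break 4: 180 = 180
  break 5: 150 + 70 = 220
  break 6: 140 + 60 = 200
  break 7: 130 = 130
  break 8: 110 + 110 = 220
No arrangement into 7 commercial breaks stays within capacity, so 8 is optimal.

8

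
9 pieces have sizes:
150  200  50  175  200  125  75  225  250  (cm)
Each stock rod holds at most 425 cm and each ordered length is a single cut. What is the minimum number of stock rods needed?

4

Total = 250 + 225 + 200 + 200 + 175 + 150 + 125 + 75 + 50 = 1450 cm.
Lower bound: ⌈1450/425⌉ = 4 stock rods.
A packing using 4 stock rods:
  stock rod 1: 250 + 175 = 425
  stock rod 2: 225 + 200 = 425
  stock rod 3: 200 + 150 + 75 = 425
  stock rod 4: 125 + 50 = 175
This matches the lower bound, so 4 is optimal.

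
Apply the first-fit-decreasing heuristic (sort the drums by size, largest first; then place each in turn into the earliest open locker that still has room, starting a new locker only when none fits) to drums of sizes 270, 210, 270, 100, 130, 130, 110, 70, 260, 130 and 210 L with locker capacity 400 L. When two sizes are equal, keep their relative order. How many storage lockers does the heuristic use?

5

Sorted descending: 270, 270, 260, 210, 210, 130, 130, 130, 110, 100, 70.
  270 → locker 1 (new)  [load 270/400]
  270 → locker 2 (new)  [load 270/400]
  260 → locker 3 (new)  [load 260/400]
  210 → locker 4 (new)  [load 210/400]
  210 → locker 5 (new)  [load 210/400]
  130 → locker 1  [load 400/400]
  130 → locker 2  [load 400/400]
  130 → locker 3  [load 390/400]
  110 → locker 4  [load 320/400]
  100 → locker 5  [load 310/400]
  70 → locker 4  [load 390/400]
5 storage lockers opened.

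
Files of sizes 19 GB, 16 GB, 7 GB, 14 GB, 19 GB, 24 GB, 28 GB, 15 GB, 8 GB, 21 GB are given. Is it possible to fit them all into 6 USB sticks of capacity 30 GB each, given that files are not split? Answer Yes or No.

Total = 171 GB; ⌈171/30⌉ = 6.
The bound of 6 does not rule out 6, but exhaustive search shows no assignment into 6 USB sticks of capacity 30 GB exists — the minimum is 7.

No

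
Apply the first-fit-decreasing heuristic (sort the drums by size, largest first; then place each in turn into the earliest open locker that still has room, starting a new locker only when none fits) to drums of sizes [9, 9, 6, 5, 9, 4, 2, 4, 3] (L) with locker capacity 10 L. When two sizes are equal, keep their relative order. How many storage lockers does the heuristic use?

Sorted descending: 9, 9, 9, 6, 5, 4, 4, 3, 2.
  9 → locker 1 (new)  [load 9/10]
  9 → locker 2 (new)  [load 9/10]
  9 → locker 3 (new)  [load 9/10]
  6 → locker 4 (new)  [load 6/10]
  5 → locker 5 (new)  [load 5/10]
  4 → locker 4  [load 10/10]
  4 → locker 5  [load 9/10]
  3 → locker 6 (new)  [load 3/10]
  2 → locker 6  [load 5/10]
6 storage lockers opened.

6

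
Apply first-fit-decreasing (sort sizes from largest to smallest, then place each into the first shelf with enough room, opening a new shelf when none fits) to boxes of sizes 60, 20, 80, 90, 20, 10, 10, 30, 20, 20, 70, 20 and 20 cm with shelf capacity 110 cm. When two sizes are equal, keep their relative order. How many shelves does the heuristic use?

5

Sorted descending: 90, 80, 70, 60, 30, 20, 20, 20, 20, 20, 20, 10, 10.
  90 → shelf 1 (new)  [load 90/110]
  80 → shelf 2 (new)  [load 80/110]
  70 → shelf 3 (new)  [load 70/110]
  60 → shelf 4 (new)  [load 60/110]
  30 → shelf 2  [load 110/110]
  20 → shelf 1  [load 110/110]
  20 → shelf 3  [load 90/110]
  20 → shelf 3  [load 110/110]
  20 → shelf 4  [load 80/110]
  20 → shelf 4  [load 100/110]
  20 → shelf 5 (new)  [load 20/110]
  10 → shelf 4  [load 110/110]
  10 → shelf 5  [load 30/110]
5 shelves opened.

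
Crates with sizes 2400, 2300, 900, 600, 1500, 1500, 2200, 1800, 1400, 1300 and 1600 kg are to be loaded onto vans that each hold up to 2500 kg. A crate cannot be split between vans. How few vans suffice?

9

Total = 2400 + 2300 + 2200 + 1800 + 1600 + 1500 + 1500 + 1400 + 1300 + 900 + 600 = 17500 kg.
Lower bound: ⌈17500/2500⌉ = 7 vans.
Also, 9 crates each exceed 1250 kg, and no two of those can share a van, so at least 9 vans are needed.
A packing using 9 vans:
  van 1: 2400 = 2400
  van 2: 2300 = 2300
  van 3: 2200 = 2200
  van 4: 1800 + 600 = 2400
  van 5: 1600 + 900 = 2500
  van 6: 1500 = 1500
  van 7: 1500 = 1500
  van 8: 1400 = 1400
  van 9: 1300 = 1300
This matches the lower bound, so 9 is optimal.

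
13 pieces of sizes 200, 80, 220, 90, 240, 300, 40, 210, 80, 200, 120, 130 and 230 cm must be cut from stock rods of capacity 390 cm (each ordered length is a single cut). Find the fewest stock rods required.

7

Total = 300 + 240 + 230 + 220 + 210 + 200 + 200 + 130 + 120 + 90 + 80 + 80 + 40 = 2140 cm.
Lower bound: ⌈2140/390⌉ = 6 stock rods.
Also, 7 pieces each exceed 195 cm, and no two of those can share a stock rod, so at least 7 stock rods are needed.
A packing using 7 stock rods:
  stock rod 1: 300 + 90 = 390
  stock rod 2: 240 + 130 = 370
  stock rod 3: 230 + 120 + 40 = 390
  stock rod 4: 220 + 80 + 80 = 380
  stock rod 5: 210 = 210
  stock rod 6: 200 = 200
  stock rod 7: 200 = 200
This matches the lower bound, so 7 is optimal.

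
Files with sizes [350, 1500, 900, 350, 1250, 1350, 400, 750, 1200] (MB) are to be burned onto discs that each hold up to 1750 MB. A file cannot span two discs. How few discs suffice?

Total = 1500 + 1350 + 1250 + 1200 + 900 + 750 + 400 + 350 + 350 = 8050 MB.
Lower bound: ⌈8050/1750⌉ = 5 discs.
A packing using 5 discs:
  disc 1: 1500 = 1500
  disc 2: 1350 + 400 = 1750
  disc 3: 1250 + 350 = 1600
  disc 4: 1200 + 350 = 1550
  disc 5: 900 + 750 = 1650
This matches the lower bound, so 5 is optimal.

5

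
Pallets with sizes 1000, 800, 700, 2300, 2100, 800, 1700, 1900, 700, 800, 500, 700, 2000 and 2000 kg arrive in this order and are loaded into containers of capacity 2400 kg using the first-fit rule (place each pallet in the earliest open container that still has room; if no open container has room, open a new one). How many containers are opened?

  1000 → container 1 (new)  [load 1000/2400]
  800 → container 1  [load 1800/2400]
  700 → container 2 (new)  [load 700/2400]
  2300 → container 3 (new)  [load 2300/2400]
  2100 → container 4 (new)  [load 2100/2400]
  800 → container 2  [load 1500/2400]
  1700 → container 5 (new)  [load 1700/2400]
  1900 → container 6 (new)  [load 1900/2400]
  700 → container 2  [load 2200/2400]
  800 → container 7 (new)  [load 800/2400]
  500 → container 1  [load 2300/2400]
  700 → container 5  [load 2400/2400]
  2000 → container 8 (new)  [load 2000/2400]
  2000 → container 9 (new)  [load 2000/2400]
9 containers opened.

9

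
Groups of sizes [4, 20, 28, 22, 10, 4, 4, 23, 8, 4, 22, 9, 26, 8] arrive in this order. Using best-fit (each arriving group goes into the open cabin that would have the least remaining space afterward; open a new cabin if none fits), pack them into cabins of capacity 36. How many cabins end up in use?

6

  4 → cabin 1 (new)  [load 4/36]
  20 → cabin 1  [load 24/36]
  28 → cabin 2 (new)  [load 28/36]
  22 → cabin 3 (new)  [load 22/36]
  10 → cabin 1  [load 34/36]
  4 → cabin 2  [load 32/36]
  4 → cabin 2  [load 36/36]
  23 → cabin 4 (new)  [load 23/36]
  8 → cabin 4  [load 31/36]
  4 → cabin 4  [load 35/36]
  22 → cabin 5 (new)  [load 22/36]
  9 → cabin 3  [load 31/36]
  26 → cabin 6 (new)  [load 26/36]
  8 → cabin 6  [load 34/36]
6 cabins opened.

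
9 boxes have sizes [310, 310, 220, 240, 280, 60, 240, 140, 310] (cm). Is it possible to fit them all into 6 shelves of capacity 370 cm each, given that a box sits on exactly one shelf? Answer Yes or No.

Total = 2110 cm; ⌈2110/370⌉ = 6.
7 boxes each exceed half the capacity and cannot share a shelf, forcing at least 7 shelves.
At least 7 shelves are required, but only 6 are allowed.

No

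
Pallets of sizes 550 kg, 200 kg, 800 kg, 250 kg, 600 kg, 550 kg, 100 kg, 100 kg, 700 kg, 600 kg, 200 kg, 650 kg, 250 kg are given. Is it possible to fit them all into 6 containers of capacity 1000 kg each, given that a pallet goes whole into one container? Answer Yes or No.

No

Total = 5550 kg; ⌈5550/1000⌉ = 6.
7 pallets each exceed half the capacity and cannot share a container, forcing at least 7 containers.
At least 7 containers are required, but only 6 are allowed.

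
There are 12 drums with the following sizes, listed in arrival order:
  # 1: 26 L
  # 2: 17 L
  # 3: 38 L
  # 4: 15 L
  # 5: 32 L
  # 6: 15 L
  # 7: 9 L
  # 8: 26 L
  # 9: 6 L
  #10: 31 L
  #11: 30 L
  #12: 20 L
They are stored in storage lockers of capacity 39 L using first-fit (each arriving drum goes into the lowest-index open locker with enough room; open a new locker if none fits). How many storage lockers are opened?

8

  26 → locker 1 (new)  [load 26/39]
  17 → locker 2 (new)  [load 17/39]
  38 → locker 3 (new)  [load 38/39]
  15 → locker 2  [load 32/39]
  32 → locker 4 (new)  [load 32/39]
  15 → locker 5 (new)  [load 15/39]
  9 → locker 1  [load 35/39]
  26 → locker 6 (new)  [load 26/39]
  6 → locker 2  [load 38/39]
  31 → locker 7 (new)  [load 31/39]
  30 → locker 8 (new)  [load 30/39]
  20 → locker 5  [load 35/39]
8 storage lockers opened.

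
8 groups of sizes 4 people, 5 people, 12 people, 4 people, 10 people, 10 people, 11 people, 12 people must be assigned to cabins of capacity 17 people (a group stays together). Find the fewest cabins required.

5

Total = 12 + 12 + 11 + 10 + 10 + 5 + 4 + 4 = 68 people.
Lower bound: ⌈68/17⌉ = 4 cabins.
Also, 5 groups each exceed 17/2 people, and no two of those can share a cabin, so at least 5 cabins are needed.
A packing using 5 cabins:
  cabin 1: 12 + 5 = 17
  cabin 2: 12 + 4 = 16
  cabin 3: 11 + 4 = 15
  cabin 4: 10 = 10
  cabin 5: 10 = 10
This matches the lower bound, so 5 is optimal.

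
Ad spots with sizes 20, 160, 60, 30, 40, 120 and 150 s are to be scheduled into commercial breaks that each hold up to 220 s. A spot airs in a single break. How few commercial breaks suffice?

3

Total = 160 + 150 + 120 + 60 + 40 + 30 + 20 = 580 s.
Lower bound: ⌈580/220⌉ = 3 commercial breaks.
A packing using 3 commercial breaks:
  break 1: 160 + 60 = 220
  break 2: 150 + 40 + 30 = 220
  break 3: 120 + 20 = 140
This matches the lower bound, so 3 is optimal.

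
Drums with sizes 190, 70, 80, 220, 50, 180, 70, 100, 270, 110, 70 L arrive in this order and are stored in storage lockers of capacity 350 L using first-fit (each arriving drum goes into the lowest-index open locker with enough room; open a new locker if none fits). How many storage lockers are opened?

5

  190 → locker 1 (new)  [load 190/350]
  70 → locker 1  [load 260/350]
  80 → locker 1  [load 340/350]
  220 → locker 2 (new)  [load 220/350]
  50 → locker 2  [load 270/350]
  180 → locker 3 (new)  [load 180/350]
  70 → locker 2  [load 340/350]
  100 → locker 3  [load 280/350]
  270 → locker 4 (new)  [load 270/350]
  110 → locker 5 (new)  [load 110/350]
  70 → locker 3  [load 350/350]
5 storage lockers opened.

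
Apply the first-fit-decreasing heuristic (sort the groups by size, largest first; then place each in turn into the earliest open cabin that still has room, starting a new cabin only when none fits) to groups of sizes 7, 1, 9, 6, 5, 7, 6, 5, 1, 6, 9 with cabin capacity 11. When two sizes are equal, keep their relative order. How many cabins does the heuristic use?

Sorted descending: 9, 9, 7, 7, 6, 6, 6, 5, 5, 1, 1.
  9 → cabin 1 (new)  [load 9/11]
  9 → cabin 2 (new)  [load 9/11]
  7 → cabin 3 (new)  [load 7/11]
  7 → cabin 4 (new)  [load 7/11]
  6 → cabin 5 (new)  [load 6/11]
  6 → cabin 6 (new)  [load 6/11]
  6 → cabin 7 (new)  [load 6/11]
  5 → cabin 5  [load 11/11]
  5 → cabin 6  [load 11/11]
  1 → cabin 1  [load 10/11]
  1 → cabin 1  [load 11/11]
7 cabins opened.

7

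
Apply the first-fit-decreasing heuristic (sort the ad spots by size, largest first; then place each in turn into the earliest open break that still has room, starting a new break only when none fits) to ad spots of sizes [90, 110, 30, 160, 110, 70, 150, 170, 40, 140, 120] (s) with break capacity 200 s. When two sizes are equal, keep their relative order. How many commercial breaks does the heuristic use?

Sorted descending: 170, 160, 150, 140, 120, 110, 110, 90, 70, 40, 30.
  170 → break 1 (new)  [load 170/200]
  160 → break 2 (new)  [load 160/200]
  150 → break 3 (new)  [load 150/200]
  140 → break 4 (new)  [load 140/200]
  120 → break 5 (new)  [load 120/200]
  110 → break 6 (new)  [load 110/200]
  110 → break 7 (new)  [load 110/200]
  90 → break 6  [load 200/200]
  70 → break 5  [load 190/200]
  40 → break 2  [load 200/200]
  30 → break 1  [load 200/200]
7 commercial breaks opened.

7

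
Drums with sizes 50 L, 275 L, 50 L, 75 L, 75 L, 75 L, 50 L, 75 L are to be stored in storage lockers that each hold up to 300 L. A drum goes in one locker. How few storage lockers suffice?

3

Total = 275 + 75 + 75 + 75 + 75 + 50 + 50 + 50 = 725 L.
Lower bound: ⌈725/300⌉ = 3 storage lockers.
A packing using 3 storage lockers:
  locker 1: 275 = 275
  locker 2: 75 + 75 + 75 + 75 = 300
  locker 3: 50 + 50 + 50 = 150
This matches the lower bound, so 3 is optimal.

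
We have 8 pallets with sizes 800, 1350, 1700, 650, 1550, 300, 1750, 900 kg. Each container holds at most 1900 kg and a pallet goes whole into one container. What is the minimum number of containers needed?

6

Total = 1750 + 1700 + 1550 + 1350 + 900 + 800 + 650 + 300 = 9000 kg.
Lower bound: ⌈9000/1900⌉ = 5 containers.
A packing using 6 containers:
  container 1: 1750 = 1750
  container 2: 1700 = 1700
  container 3: 1550 + 300 = 1850
  container 4: 1350 = 1350
  container 5: 900 + 800 = 1700
  container 6: 650 = 650
No arrangement into 5 containers stays within capacity, so 6 is optimal.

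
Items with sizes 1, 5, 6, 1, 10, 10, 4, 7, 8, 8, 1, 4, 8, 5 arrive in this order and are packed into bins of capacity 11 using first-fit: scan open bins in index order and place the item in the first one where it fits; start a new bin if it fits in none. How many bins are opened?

9

  1 → bin 1 (new)  [load 1/11]
  5 → bin 1  [load 6/11]
  6 → bin 2 (new)  [load 6/11]
  1 → bin 1  [load 7/11]
  10 → bin 3 (new)  [load 10/11]
  10 → bin 4 (new)  [load 10/11]
  4 → bin 1  [load 11/11]
  7 → bin 5 (new)  [load 7/11]
  8 → bin 6 (new)  [load 8/11]
  8 → bin 7 (new)  [load 8/11]
  1 → bin 2  [load 7/11]
  4 → bin 2  [load 11/11]
  8 → bin 8 (new)  [load 8/11]
  5 → bin 9 (new)  [load 5/11]
9 bins opened.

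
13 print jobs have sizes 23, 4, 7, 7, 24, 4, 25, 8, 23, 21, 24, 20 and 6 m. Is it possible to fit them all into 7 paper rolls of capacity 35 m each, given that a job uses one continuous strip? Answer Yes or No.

A valid assignment using 7 paper rolls:
  roll 1: 25 + 8 = 33
  roll 2: 24 + 7 + 4 = 35
  roll 3: 24 + 7 + 4 = 35
  roll 4: 23 + 6 = 29
  roll 5: 23 = 23
  roll 6: 21 = 21
  roll 7: 20 = 20
Every load is within 35 m, so 7 paper rolls suffice.

Yes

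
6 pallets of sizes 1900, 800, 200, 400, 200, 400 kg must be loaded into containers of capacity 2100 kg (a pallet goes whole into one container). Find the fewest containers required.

Total = 1900 + 800 + 400 + 400 + 200 + 200 = 3900 kg.
Lower bound: ⌈3900/2100⌉ = 2 containers.
A packing using 2 containers:
  container 1: 1900 + 200 = 2100
  container 2: 800 + 400 + 400 + 200 = 1800
This matches the lower bound, so 2 is optimal.

2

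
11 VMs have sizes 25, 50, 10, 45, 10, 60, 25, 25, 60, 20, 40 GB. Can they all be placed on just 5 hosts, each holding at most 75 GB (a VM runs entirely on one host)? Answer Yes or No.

Total = 370 GB; ⌈370/75⌉ = 5.
The bound of 5 does not rule out 5, but exhaustive search shows no assignment into 5 hosts of capacity 75 GB exists — the minimum is 6.

No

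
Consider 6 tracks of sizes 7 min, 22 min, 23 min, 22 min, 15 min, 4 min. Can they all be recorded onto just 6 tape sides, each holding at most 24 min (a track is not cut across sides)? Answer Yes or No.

Yes

A valid assignment using 5 tape sides:
  side 1: 23 = 23
  side 2: 22 = 22
  side 3: 22 = 22
  side 4: 15 + 7 = 22
  side 5: 4 = 4
That uses only 5 ≤ 6, so 6 tape sides are enough.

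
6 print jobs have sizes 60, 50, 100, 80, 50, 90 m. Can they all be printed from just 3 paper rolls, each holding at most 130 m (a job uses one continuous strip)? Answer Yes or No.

Total = 430 m; ⌈430/130⌉ = 4.
At least 4 paper rolls are required, but only 3 are allowed.

No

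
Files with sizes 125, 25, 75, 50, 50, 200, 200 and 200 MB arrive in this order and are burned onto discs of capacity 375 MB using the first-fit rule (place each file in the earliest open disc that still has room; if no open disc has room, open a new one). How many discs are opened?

  125 → disc 1 (new)  [load 125/375]
  25 → disc 1  [load 150/375]
  75 → disc 1  [load 225/375]
  50 → disc 1  [load 275/375]
  50 → disc 1  [load 325/375]
  200 → disc 2 (new)  [load 200/375]
  200 → disc 3 (new)  [load 200/375]
  200 → disc 4 (new)  [load 200/375]
4 discs opened.

4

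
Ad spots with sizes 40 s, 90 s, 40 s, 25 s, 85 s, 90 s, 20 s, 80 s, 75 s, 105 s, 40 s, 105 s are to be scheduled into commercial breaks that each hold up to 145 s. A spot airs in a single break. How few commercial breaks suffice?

Total = 105 + 105 + 90 + 90 + 85 + 80 + 75 + 40 + 40 + 40 + 25 + 20 = 795 s.
Lower bound: ⌈795/145⌉ = 6 commercial breaks.
Also, 7 ad spots each exceed 145/2 s, and no two of those can share a break, so at least 7 commercial breaks are needed.
A packing using 7 commercial breaks:
  break 1: 105 + 40 = 145
  break 2: 105 + 40 = 145
  break 3: 90 + 40 = 130
  break 4: 90 + 25 + 20 = 135
  break 5: 85 = 85
  break 6: 80 = 80
  break 7: 75 = 75
This matches the lower bound, so 7 is optimal.

7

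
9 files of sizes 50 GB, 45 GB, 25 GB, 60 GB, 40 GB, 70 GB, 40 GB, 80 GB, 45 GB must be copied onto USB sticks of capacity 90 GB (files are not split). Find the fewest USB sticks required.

Total = 80 + 70 + 60 + 50 + 45 + 45 + 40 + 40 + 25 = 455 GB.
Lower bound: ⌈455/90⌉ = 6 USB sticks.
A packing using 6 USB sticks:
  USB stick 1: 80 = 80
  USB stick 2: 70 = 70
  USB stick 3: 60 + 25 = 85
  USB stick 4: 50 + 40 = 90
  USB stick 5: 45 + 45 = 90
  USB stick 6: 40 = 40
This matches the lower bound, so 6 is optimal.

6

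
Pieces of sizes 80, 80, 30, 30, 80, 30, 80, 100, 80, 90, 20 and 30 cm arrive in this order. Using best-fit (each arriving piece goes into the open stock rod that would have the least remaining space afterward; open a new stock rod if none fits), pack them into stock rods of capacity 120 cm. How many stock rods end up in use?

7

  80 → stock rod 1 (new)  [load 80/120]
  80 → stock rod 2 (new)  [load 80/120]
  30 → stock rod 1  [load 110/120]
  30 → stock rod 2  [load 110/120]
  80 → stock rod 3 (new)  [load 80/120]
  30 → stock rod 3  [load 110/120]
  80 → stock rod 4 (new)  [load 80/120]
  100 → stock rod 5 (new)  [load 100/120]
  80 → stock rod 6 (new)  [load 80/120]
  90 → stock rod 7 (new)  [load 90/120]
  20 → stock rod 5  [load 120/120]
  30 → stock rod 7  [load 120/120]
7 stock rods opened.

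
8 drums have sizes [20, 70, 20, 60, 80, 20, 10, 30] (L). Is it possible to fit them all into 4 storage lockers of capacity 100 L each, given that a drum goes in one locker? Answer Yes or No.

A valid assignment using 4 storage lockers:
  locker 1: 80 + 20 = 100
  locker 2: 70 + 30 = 100
  locker 3: 60 + 20 + 20 = 100
  locker 4: 10 = 10
Every load is within 100 L, so 4 storage lockers suffice.

Yes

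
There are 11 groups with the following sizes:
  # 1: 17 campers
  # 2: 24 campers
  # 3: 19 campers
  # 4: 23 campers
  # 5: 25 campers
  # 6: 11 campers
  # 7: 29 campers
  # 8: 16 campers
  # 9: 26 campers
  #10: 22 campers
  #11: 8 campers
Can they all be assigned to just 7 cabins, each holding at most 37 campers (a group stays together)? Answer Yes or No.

Total = 220 campers; ⌈220/37⌉ = 6.
7 groups each exceed half the capacity and cannot share a cabin, forcing at least 7 cabins.
The bound of 7 does not rule out 7, but exhaustive search shows no assignment into 7 cabins of capacity 37 campers exists — the minimum is 8.

No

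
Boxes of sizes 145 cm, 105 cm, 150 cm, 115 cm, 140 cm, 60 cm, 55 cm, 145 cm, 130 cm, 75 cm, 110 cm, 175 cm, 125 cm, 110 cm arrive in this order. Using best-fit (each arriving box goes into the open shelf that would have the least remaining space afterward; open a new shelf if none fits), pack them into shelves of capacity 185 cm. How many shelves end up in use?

11

  145 → shelf 1 (new)  [load 145/185]
  105 → shelf 2 (new)  [load 105/185]
  150 → shelf 3 (new)  [load 150/185]
  115 → shelf 4 (new)  [load 115/185]
  140 → shelf 5 (new)  [load 140/185]
  60 → shelf 4  [load 175/185]
  55 → shelf 2  [load 160/185]
  145 → shelf 6 (new)  [load 145/185]
  130 → shelf 7 (new)  [load 130/185]
  75 → shelf 8 (new)  [load 75/185]
  110 → shelf 8  [load 185/185]
  175 → shelf 9 (new)  [load 175/185]
  125 → shelf 10 (new)  [load 125/185]
  110 → shelf 11 (new)  [load 110/185]
11 shelves opened.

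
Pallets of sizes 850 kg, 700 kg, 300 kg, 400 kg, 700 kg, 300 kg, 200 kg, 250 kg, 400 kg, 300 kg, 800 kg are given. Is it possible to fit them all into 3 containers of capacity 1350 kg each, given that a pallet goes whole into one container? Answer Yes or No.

No

Total = 5200 kg; ⌈5200/1350⌉ = 4.
At least 4 containers are required, but only 3 are allowed.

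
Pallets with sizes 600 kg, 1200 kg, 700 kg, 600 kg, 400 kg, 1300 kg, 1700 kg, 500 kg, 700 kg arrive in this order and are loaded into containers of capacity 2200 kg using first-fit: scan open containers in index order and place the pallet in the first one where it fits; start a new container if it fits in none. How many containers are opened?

4

  600 → container 1 (new)  [load 600/2200]
  1200 → container 1  [load 1800/2200]
  700 → container 2 (new)  [load 700/2200]
  600 → container 2  [load 1300/2200]
  400 → container 1  [load 2200/2200]
  1300 → container 3 (new)  [load 1300/2200]
  1700 → container 4 (new)  [load 1700/2200]
  500 → container 2  [load 1800/2200]
  700 → container 3  [load 2000/2200]
4 containers opened.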